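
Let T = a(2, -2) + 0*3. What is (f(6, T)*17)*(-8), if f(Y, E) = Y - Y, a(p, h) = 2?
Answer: 0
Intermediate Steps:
T = 2 (T = 2 + 0*3 = 2 + 0 = 2)
f(Y, E) = 0
(f(6, T)*17)*(-8) = (0*17)*(-8) = 0*(-8) = 0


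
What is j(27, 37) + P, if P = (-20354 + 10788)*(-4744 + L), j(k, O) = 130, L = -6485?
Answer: 107416744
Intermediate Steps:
P = 107416614 (P = (-20354 + 10788)*(-4744 - 6485) = -9566*(-11229) = 107416614)
j(27, 37) + P = 130 + 107416614 = 107416744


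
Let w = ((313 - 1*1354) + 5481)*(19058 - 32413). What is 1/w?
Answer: -1/59296200 ≈ -1.6864e-8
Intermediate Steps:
w = -59296200 (w = ((313 - 1354) + 5481)*(-13355) = (-1041 + 5481)*(-13355) = 4440*(-13355) = -59296200)
1/w = 1/(-59296200) = -1/59296200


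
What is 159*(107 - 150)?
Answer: -6837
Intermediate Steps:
159*(107 - 150) = 159*(-43) = -6837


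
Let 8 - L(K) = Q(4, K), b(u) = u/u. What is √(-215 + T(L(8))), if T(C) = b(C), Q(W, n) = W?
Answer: I*√214 ≈ 14.629*I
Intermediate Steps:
b(u) = 1
L(K) = 4 (L(K) = 8 - 1*4 = 8 - 4 = 4)
T(C) = 1
√(-215 + T(L(8))) = √(-215 + 1) = √(-214) = I*√214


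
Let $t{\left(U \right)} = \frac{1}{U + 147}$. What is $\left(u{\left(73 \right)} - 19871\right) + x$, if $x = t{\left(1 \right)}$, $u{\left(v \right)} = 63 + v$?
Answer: $- \frac{2920779}{148} \approx -19735.0$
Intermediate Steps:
$t{\left(U \right)} = \frac{1}{147 + U}$
$x = \frac{1}{148}$ ($x = \frac{1}{147 + 1} = \frac{1}{148} \approx 0.0067568$)
$\left(u{\left(73 \right)} - 19871\right) + x = \left(\left(63 + 73\right) - 19871\right) + \frac{1}{148} = \left(136 - 19871\right) + \frac{1}{148} = -19735 + \frac{1}{148} = - \frac{2920779}{148}$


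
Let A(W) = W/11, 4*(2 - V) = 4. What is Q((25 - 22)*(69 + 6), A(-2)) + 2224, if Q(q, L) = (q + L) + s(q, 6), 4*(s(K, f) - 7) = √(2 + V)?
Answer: 27014/11 + √3/4 ≈ 2456.3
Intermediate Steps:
V = 1 (V = 2 - ¼*4 = 2 - 1 = 1)
s(K, f) = 7 + √3/4 (s(K, f) = 7 + √(2 + 1)/4 = 7 + √3/4)
A(W) = W/11 (A(W) = W*(1/11) = W/11)
Q(q, L) = 7 + L + q + √3/4 (Q(q, L) = (q + L) + (7 + √3/4) = (L + q) + (7 + √3/4) = 7 + L + q + √3/4)
Q((25 - 22)*(69 + 6), A(-2)) + 2224 = (7 + (1/11)*(-2) + (25 - 22)*(69 + 6) + √3/4) + 2224 = (7 - 2/11 + 3*75 + √3/4) + 2224 = (7 - 2/11 + 225 + √3/4) + 2224 = (2550/11 + √3/4) + 2224 = 27014/11 + √3/4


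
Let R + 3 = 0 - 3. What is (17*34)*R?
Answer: -3468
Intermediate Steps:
R = -6 (R = -3 + (0 - 3) = -3 - 3 = -6)
(17*34)*R = (17*34)*(-6) = 578*(-6) = -3468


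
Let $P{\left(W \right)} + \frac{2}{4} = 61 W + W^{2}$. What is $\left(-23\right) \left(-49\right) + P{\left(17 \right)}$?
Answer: $\frac{4905}{2} \approx 2452.5$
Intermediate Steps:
$P{\left(W \right)} = - \frac{1}{2} + W^{2} + 61 W$ ($P{\left(W \right)} = - \frac{1}{2} + \left(61 W + W^{2}\right) = - \frac{1}{2} + \left(W^{2} + 61 W\right) = - \frac{1}{2} + W^{2} + 61 W$)
$\left(-23\right) \left(-49\right) + P{\left(17 \right)} = \left(-23\right) \left(-49\right) + \left(- \frac{1}{2} + 17^{2} + 61 \cdot 17\right) = 1127 + \left(- \frac{1}{2} + 289 + 1037\right) = 1127 + \frac{2651}{2} = \frac{4905}{2}$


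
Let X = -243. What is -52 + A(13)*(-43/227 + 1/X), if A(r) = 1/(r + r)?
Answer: -37294174/717093 ≈ -52.007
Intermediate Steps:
A(r) = 1/(2*r)
-52 + A(13)*(-43/227 + 1/X) = -52 + ((½)/13)*(-43/227 + 1/(-243)) = -52 + ((½)*(1/13))*(-43*1/227 + 1*(-1/243)) = -52 + (-43/227 - 1/243)/26 = -52 + (1/26)*(-10676/55161) = -52 - 5338/717093 = -37294174/717093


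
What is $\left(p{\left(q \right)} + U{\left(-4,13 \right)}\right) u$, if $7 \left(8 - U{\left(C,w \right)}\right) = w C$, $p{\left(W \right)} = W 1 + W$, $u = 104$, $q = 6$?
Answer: $\frac{19968}{7} \approx 2852.6$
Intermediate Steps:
$p{\left(W \right)} = 2 W$ ($p{\left(W \right)} = W + W = 2 W$)
$U{\left(C,w \right)} = 8 - \frac{C w}{7}$ ($U{\left(C,w \right)} = 8 - \frac{w C}{7} = 8 - \frac{C w}{7}$)
$\left(p{\left(q \right)} + U{\left(-4,13 \right)}\right) u = \left(2 \cdot 6 + \left(8 - \left(- \frac{4}{7}\right) 13\right)\right) 104 = \left(12 + \left(8 + \frac{52}{7}\right)\right) 104 = \left(12 + \frac{108}{7}\right) 104 = \frac{192}{7} \cdot 104 = \frac{19968}{7}$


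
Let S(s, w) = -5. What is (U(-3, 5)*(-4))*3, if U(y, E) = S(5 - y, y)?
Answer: 60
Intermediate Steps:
U(y, E) = -5
(U(-3, 5)*(-4))*3 = -5*(-4)*3 = 20*3 = 60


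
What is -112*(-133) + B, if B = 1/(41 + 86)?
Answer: 1891793/127 ≈ 14896.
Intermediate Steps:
B = 1/127 ≈ 0.0078740
-112*(-133) + B = -112*(-133) + 1/127 = 14896 + 1/127 = 1891793/127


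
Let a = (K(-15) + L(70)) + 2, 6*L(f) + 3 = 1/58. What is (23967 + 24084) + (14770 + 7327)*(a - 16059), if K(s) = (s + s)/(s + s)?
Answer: -123453823369/348 ≈ -3.5475e+8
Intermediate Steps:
L(f) = -173/348 (L(f) = -½ + (⅙)/58 = -½ + (⅙)*(1/58) = -½ + 1/348 = -173/348)
K(s) = 1 (K(s) = (2*s)/((2*s)) = (2*s)*(1/(2*s)) = 1)
a = 871/348 (a = (1 - 173/348) + 2 = 175/348 + 2 = 871/348 ≈ 2.5029)
(23967 + 24084) + (14770 + 7327)*(a - 16059) = (23967 + 24084) + (14770 + 7327)*(871/348 - 16059) = 48051 + 22097*(-5587661/348) = 48051 - 123470545117/348 = -123453823369/348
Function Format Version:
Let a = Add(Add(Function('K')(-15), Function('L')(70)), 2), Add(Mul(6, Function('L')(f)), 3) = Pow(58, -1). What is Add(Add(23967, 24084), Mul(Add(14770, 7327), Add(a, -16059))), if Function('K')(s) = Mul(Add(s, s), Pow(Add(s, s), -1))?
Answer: Rational(-123453823369, 348) ≈ -3.5475e+8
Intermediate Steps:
Function('L')(f) = Rational(-173, 348) (Function('L')(f) = Add(Rational(-1, 2), Mul(Rational(1, 6), Pow(58, -1))) = Add(Rational(-1, 2), Mul(Rational(1, 6), Rational(1, 58))) = Add(Rational(-1, 2), Rational(1, 348)) = Rational(-173, 348))
Function('K')(s) = 1 (Function('K')(s) = Mul(Mul(2, s), Pow(Mul(2, s), -1)) = Mul(Mul(2, s), Mul(Rational(1, 2), Pow(s, -1))) = 1)
a = Rational(871, 348) (a = Add(Add(1, Rational(-173, 348)), 2) = Add(Rational(175, 348), 2) = Rational(871, 348) ≈ 2.5029)
Add(Add(23967, 24084), Mul(Add(14770, 7327), Add(a, -16059))) = Add(Add(23967, 24084), Mul(Add(14770, 7327), Add(Rational(871, 348), -16059))) = Add(48051, Mul(22097, Rational(-5587661, 348))) = Add(48051, Rational(-123470545117, 348)) = Rational(-123453823369, 348)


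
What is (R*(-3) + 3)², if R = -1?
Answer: 36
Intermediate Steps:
(R*(-3) + 3)² = (-1*(-3) + 3)² = (3 + 3)² = 6² = 36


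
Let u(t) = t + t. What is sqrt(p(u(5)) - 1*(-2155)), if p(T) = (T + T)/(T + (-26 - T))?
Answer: sqrt(364065)/13 ≈ 46.414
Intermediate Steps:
u(t) = 2*t
p(T) = -T/13 (p(T) = (2*T)/(-26) = (2*T)*(-1/26) = -T/13)
sqrt(p(u(5)) - 1*(-2155)) = sqrt(-2*5/13 - 1*(-2155)) = sqrt(-1/13*10 + 2155) = sqrt(-10/13 + 2155) = sqrt(28005/13) = sqrt(364065)/13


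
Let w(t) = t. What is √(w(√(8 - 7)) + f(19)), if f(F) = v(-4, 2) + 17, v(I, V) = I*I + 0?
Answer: √34 ≈ 5.8309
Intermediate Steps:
v(I, V) = I² (v(I, V) = I² + 0 = I²)
f(F) = 33 (f(F) = (-4)² + 17 = 16 + 17 = 33)
√(w(√(8 - 7)) + f(19)) = √(√(8 - 7) + 33) = √(√1 + 33) = √(1 + 33) = √34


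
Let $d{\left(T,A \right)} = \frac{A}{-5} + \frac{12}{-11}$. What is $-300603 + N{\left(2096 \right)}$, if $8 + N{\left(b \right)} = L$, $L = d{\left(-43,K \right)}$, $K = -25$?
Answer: $- \frac{3306678}{11} \approx -3.0061 \cdot 10^{5}$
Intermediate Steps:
$d{\left(T,A \right)} = - \frac{12}{11} - \frac{A}{5}$ ($d{\left(T,A \right)} = A \left(- \frac{1}{5}\right) + 12 \left(- \frac{1}{11}\right) = - \frac{A}{5} - \frac{12}{11} = - \frac{12}{11} - \frac{A}{5}$)
$L = \frac{43}{11}$ ($L = - \frac{12}{11} - -5 = - \frac{12}{11} + 5 = \frac{43}{11} \approx 3.9091$)
$N{\left(b \right)} = - \frac{45}{11}$ ($N{\left(b \right)} = -8 + \frac{43}{11} = - \frac{45}{11}$)
$-300603 + N{\left(2096 \right)} = -300603 - \frac{45}{11} = - \frac{3306678}{11}$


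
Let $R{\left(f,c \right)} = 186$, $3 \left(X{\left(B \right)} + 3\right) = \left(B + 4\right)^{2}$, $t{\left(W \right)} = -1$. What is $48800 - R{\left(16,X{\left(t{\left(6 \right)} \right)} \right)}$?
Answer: $48614$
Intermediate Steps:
$X{\left(B \right)} = -3 + \frac{\left(4 + B\right)^{2}}{3}$ ($X{\left(B \right)} = -3 + \frac{\left(B + 4\right)^{2}}{3} = -3 + \frac{\left(4 + B\right)^{2}}{3}$)
$48800 - R{\left(16,X{\left(t{\left(6 \right)} \right)} \right)} = 48800 - 186 = 48614$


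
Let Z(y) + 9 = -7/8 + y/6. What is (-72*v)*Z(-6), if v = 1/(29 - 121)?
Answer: -783/92 ≈ -8.5109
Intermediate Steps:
Z(y) = -79/8 + y/6 (Z(y) = -9 + (-7/8 + y/6) = -79/8 + y/6)
v = -1/92 (v = 1/(-92) = -1/92 ≈ -0.010870)
(-72*v)*Z(-6) = (-72*(-1/92))*(-79/8 + (1/6)*(-6)) = 18*(-79/8 - 1)/23 = (18/23)*(-87/8) = -783/92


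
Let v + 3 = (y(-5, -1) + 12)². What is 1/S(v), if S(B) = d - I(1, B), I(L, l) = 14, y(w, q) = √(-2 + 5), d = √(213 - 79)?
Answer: -7/31 - √134/62 ≈ -0.41251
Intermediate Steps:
d = √134 ≈ 11.576
y(w, q) = √3
v = -3 + (12 + √3)² (v = -3 + (√3 + 12)² = -3 + (12 + √3)² ≈ 185.57)
S(B) = -14 + √134 (S(B) = √134 - 1*14 = √134 - 14 = -14 + √134)
1/S(v) = 1/(-14 + √134)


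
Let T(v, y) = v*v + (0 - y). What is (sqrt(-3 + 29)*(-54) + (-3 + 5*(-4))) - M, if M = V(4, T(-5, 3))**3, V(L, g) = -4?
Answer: 41 - 54*sqrt(26) ≈ -234.35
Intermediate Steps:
T(v, y) = v**2 - y
M = -64 (M = (-4)**3 = -64)
(sqrt(-3 + 29)*(-54) + (-3 + 5*(-4))) - M = (sqrt(-3 + 29)*(-54) + (-3 + 5*(-4))) - 1*(-64) = (sqrt(26)*(-54) + (-3 - 20)) + 64 = (-54*sqrt(26) - 23) + 64 = (-23 - 54*sqrt(26)) + 64 = 41 - 54*sqrt(26)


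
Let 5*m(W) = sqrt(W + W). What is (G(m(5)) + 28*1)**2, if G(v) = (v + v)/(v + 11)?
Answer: 284939240/363609 + 742720*sqrt(10)/363609 ≈ 790.10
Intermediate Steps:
m(W) = sqrt(2)*sqrt(W)/5 (m(W) = sqrt(W + W)/5 = sqrt(2*W)/5 = (sqrt(2)*sqrt(W))/5 = sqrt(2)*sqrt(W)/5)
G(v) = 2*v/(11 + v) (G(v) = (2*v)/(11 + v) = 2*v/(11 + v))
(G(m(5)) + 28*1)**2 = (2*(sqrt(2)*sqrt(5)/5)/(11 + sqrt(2)*sqrt(5)/5) + 28*1)**2 = (2*(sqrt(10)/5)/(11 + sqrt(10)/5) + 28)**2 = (2*sqrt(10)/(5*(11 + sqrt(10)/5)) + 28)**2 = (28 + 2*sqrt(10)/(5*(11 + sqrt(10)/5)))**2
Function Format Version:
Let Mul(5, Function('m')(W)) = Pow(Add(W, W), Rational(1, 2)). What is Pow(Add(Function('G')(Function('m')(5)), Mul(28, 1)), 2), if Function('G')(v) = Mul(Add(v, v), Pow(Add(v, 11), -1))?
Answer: Add(Rational(284939240, 363609), Mul(Rational(742720, 363609), Pow(10, Rational(1, 2)))) ≈ 790.10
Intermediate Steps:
Function('m')(W) = Mul(Rational(1, 5), Pow(2, Rational(1, 2)), Pow(W, Rational(1, 2))) (Function('m')(W) = Mul(Rational(1, 5), Pow(Add(W, W), Rational(1, 2))) = Mul(Rational(1, 5), Pow(Mul(2, W), Rational(1, 2))) = Mul(Rational(1, 5), Mul(Pow(2, Rational(1, 2)), Pow(W, Rational(1, 2)))) = Mul(Rational(1, 5), Pow(2, Rational(1, 2)), Pow(W, Rational(1, 2))))
Function('G')(v) = Mul(2, v, Pow(Add(11, v), -1)) (Function('G')(v) = Mul(Mul(2, v), Pow(Add(11, v), -1)) = Mul(2, v, Pow(Add(11, v), -1)))
Pow(Add(Function('G')(Function('m')(5)), Mul(28, 1)), 2) = Pow(Add(Mul(2, Mul(Rational(1, 5), Pow(2, Rational(1, 2)), Pow(5, Rational(1, 2))), Pow(Add(11, Mul(Rational(1, 5), Pow(2, Rational(1, 2)), Pow(5, Rational(1, 2)))), -1)), Mul(28, 1)), 2) = Pow(Add(Mul(2, Mul(Rational(1, 5), Pow(10, Rational(1, 2))), Pow(Add(11, Mul(Rational(1, 5), Pow(10, Rational(1, 2)))), -1)), 28), 2) = Pow(Add(Mul(Rational(2, 5), Pow(10, Rational(1, 2)), Pow(Add(11, Mul(Rational(1, 5), Pow(10, Rational(1, 2)))), -1)), 28), 2) = Pow(Add(28, Mul(Rational(2, 5), Pow(10, Rational(1, 2)), Pow(Add(11, Mul(Rational(1, 5), Pow(10, Rational(1, 2)))), -1))), 2)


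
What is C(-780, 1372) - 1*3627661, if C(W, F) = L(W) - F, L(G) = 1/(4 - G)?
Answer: -2845161871/784 ≈ -3.6290e+6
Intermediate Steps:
C(W, F) = -F - 1/(-4 + W) (C(W, F) = -1/(-4 + W) - F = -F - 1/(-4 + W))
C(-780, 1372) - 1*3627661 = (-1 - 1*1372*(-4 - 780))/(-4 - 780) - 1*3627661 = (-1 - 1*1372*(-784))/(-784) - 3627661 = -(-1 + 1075648)/784 - 3627661 = -1/784*1075647 - 3627661 = -1075647/784 - 3627661 = -2845161871/784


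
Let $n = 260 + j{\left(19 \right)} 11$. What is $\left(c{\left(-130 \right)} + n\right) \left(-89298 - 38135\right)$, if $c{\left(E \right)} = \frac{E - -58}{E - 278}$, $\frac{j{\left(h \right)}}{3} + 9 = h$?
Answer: $- \frac{1278535289}{17} \approx -7.5208 \cdot 10^{7}$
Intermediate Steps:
$j{\left(h \right)} = -27 + 3 h$
$c{\left(E \right)} = \frac{58 + E}{-278 + E}$ ($c{\left(E \right)} = \frac{E + \left(-260 + 318\right)}{-278 + E} = \frac{E + 58}{-278 + E} = \frac{58 + E}{-278 + E}$)
$n = 590$ ($n = 260 + \left(-27 + 3 \cdot 19\right) 11 = 260 + \left(-27 + 57\right) 11 = 260 + 30 \cdot 11 = 260 + 330 = 590$)
$\left(c{\left(-130 \right)} + n\right) \left(-89298 - 38135\right) = \left(\frac{58 - 130}{-278 - 130} + 590\right) \left(-89298 - 38135\right) = \left(\frac{1}{-408} \left(-72\right) + 590\right) \left(-127433\right) = \left(\left(- \frac{1}{408}\right) \left(-72\right) + 590\right) \left(-127433\right) = \left(\frac{3}{17} + 590\right) \left(-127433\right) = \frac{10033}{17} \left(-127433\right) = - \frac{1278535289}{17}$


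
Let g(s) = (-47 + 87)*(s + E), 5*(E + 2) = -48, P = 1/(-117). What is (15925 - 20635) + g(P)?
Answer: -605398/117 ≈ -5174.3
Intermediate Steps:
P = -1/117 ≈ -0.0085470
E = -58/5 (E = -2 + (⅕)*(-48) = -2 - 48/5 = -58/5 ≈ -11.600)
g(s) = -464 + 40*s (g(s) = (-47 + 87)*(s - 58/5) = 40*(-58/5 + s) = -464 + 40*s)
(15925 - 20635) + g(P) = (15925 - 20635) + (-464 + 40*(-1/117)) = -4710 + (-464 - 40/117) = -4710 - 54328/117 = -605398/117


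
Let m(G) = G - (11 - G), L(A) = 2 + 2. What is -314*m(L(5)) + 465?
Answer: 1407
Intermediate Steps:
L(A) = 4
m(G) = -11 + 2*G (m(G) = G + (-11 + G) = -11 + 2*G)
-314*m(L(5)) + 465 = -314*(-11 + 2*4) + 465 = -314*(-11 + 8) + 465 = -314*(-3) + 465 = 942 + 465 = 1407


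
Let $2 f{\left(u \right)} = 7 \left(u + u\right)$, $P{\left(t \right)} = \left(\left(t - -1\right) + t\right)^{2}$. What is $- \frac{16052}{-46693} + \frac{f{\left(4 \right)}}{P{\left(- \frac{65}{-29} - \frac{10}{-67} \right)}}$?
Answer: $\frac{6961221642624}{5891736234277} \approx 1.1815$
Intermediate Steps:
$P{\left(t \right)} = \left(1 + 2 t\right)^{2}$ ($P{\left(t \right)} = \left(\left(t + 1\right) + t\right)^{2} = \left(\left(1 + t\right) + t\right)^{2} = \left(1 + 2 t\right)^{2}$)
$f{\left(u \right)} = 7 u$ ($f{\left(u \right)} = \frac{7 \left(u + u\right)}{2} = \frac{7 \cdot 2 u}{2} = \frac{14 u}{2} = 7 u$)
$- \frac{16052}{-46693} + \frac{f{\left(4 \right)}}{P{\left(- \frac{65}{-29} - \frac{10}{-67} \right)}} = - \frac{16052}{-46693} + \frac{7 \cdot 4}{\left(1 + 2 \left(- \frac{65}{-29} - \frac{10}{-67}\right)\right)^{2}} = \left(-16052\right) \left(- \frac{1}{46693}\right) + \frac{28}{\left(1 + 2 \left(\left(-65\right) \left(- \frac{1}{29}\right) - - \frac{10}{67}\right)\right)^{2}} = \frac{16052}{46693} + \frac{28}{\left(1 + 2 \left(\frac{65}{29} + \frac{10}{67}\right)\right)^{2}} = \frac{16052}{46693} + \frac{28}{\left(1 + 2 \cdot \frac{4645}{1943}\right)^{2}} = \frac{16052}{46693} + \frac{28}{\left(1 + \frac{9290}{1943}\right)^{2}} = \frac{16052}{46693} + \frac{28}{\left(\frac{11233}{1943}\right)^{2}} = \frac{16052}{46693} + \frac{28}{\frac{126180289}{3775249}} = \frac{16052}{46693} + 28 \cdot \frac{3775249}{126180289} = \frac{16052}{46693} + \frac{105706972}{126180289} = \frac{6961221642624}{5891736234277}$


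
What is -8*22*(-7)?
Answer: 1232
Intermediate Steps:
-8*22*(-7) = -176*(-7) = 1232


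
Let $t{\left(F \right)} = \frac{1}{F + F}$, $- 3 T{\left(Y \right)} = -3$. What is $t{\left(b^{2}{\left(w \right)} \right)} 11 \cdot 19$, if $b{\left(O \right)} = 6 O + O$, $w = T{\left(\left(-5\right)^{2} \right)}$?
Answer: $\frac{209}{98} \approx 2.1327$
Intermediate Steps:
$T{\left(Y \right)} = 1$ ($T{\left(Y \right)} = \left(- \frac{1}{3}\right) \left(-3\right) = 1$)
$w = 1$
$b{\left(O \right)} = 7 O$
$t{\left(F \right)} = \frac{1}{2 F}$
$t{\left(b^{2}{\left(w \right)} \right)} 11 \cdot 19 = \frac{1}{2 \left(7 \cdot 1\right)^{2}} \cdot 11 \cdot 19 = \frac{1}{2 \cdot 7^{2}} \cdot 11 \cdot 19 = \frac{1}{2 \cdot 49} \cdot 11 \cdot 19 = \frac{1}{2} \cdot \frac{1}{49} \cdot 11 \cdot 19 = \frac{1}{98} \cdot 11 \cdot 19 = \frac{11}{98} \cdot 19 = \frac{209}{98}$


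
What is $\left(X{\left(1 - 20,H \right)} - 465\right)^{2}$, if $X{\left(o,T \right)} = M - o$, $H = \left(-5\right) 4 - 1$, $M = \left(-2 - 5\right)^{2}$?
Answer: $157609$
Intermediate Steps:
$M = 49$ ($M = \left(-7\right)^{2} = 49$)
$H = -21$ ($H = -20 - 1 = -21$)
$X{\left(o,T \right)} = 49 - o$
$\left(X{\left(1 - 20,H \right)} - 465\right)^{2} = \left(\left(49 - \left(1 - 20\right)\right) - 465\right)^{2} = \left(\left(49 - -19\right) - 465\right)^{2} = \left(\left(49 + 19\right) - 465\right)^{2} = \left(68 - 465\right)^{2} = \left(-397\right)^{2} = 157609$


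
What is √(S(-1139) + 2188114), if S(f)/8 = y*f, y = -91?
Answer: √3017306 ≈ 1737.0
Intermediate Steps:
S(f) = -728*f (S(f) = 8*(-91*f) = -728*f)
√(S(-1139) + 2188114) = √(-728*(-1139) + 2188114) = √(829192 + 2188114) = √3017306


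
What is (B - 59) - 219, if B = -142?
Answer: -420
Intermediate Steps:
(B - 59) - 219 = (-142 - 59) - 219 = -201 - 219 = -420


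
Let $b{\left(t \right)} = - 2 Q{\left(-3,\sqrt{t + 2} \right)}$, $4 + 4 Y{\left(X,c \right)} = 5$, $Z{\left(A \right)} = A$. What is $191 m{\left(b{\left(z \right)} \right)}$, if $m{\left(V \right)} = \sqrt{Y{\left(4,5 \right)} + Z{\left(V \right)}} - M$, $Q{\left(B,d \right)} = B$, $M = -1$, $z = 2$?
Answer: $\frac{1337}{2} \approx 668.5$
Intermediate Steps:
$Y{\left(X,c \right)} = \frac{1}{4}$ ($Y{\left(X,c \right)} = -1 + \frac{1}{4} \cdot 5 = -1 + \frac{5}{4} = \frac{1}{4}$)
$b{\left(t \right)} = 6$ ($b{\left(t \right)} = \left(-2\right) \left(-3\right) = 6$)
$m{\left(V \right)} = 1 + \sqrt{\frac{1}{4} + V}$ ($m{\left(V \right)} = \sqrt{\frac{1}{4} + V} - -1 = \sqrt{\frac{1}{4} + V} + 1 = 1 + \sqrt{\frac{1}{4} + V}$)
$191 m{\left(b{\left(z \right)} \right)} = 191 \left(1 + \frac{\sqrt{1 + 4 \cdot 6}}{2}\right) = 191 \left(1 + \frac{\sqrt{1 + 24}}{2}\right) = 191 \left(1 + \frac{\sqrt{25}}{2}\right) = 191 \left(1 + \frac{1}{2} \cdot 5\right) = 191 \left(1 + \frac{5}{2}\right) = 191 \cdot \frac{7}{2} = \frac{1337}{2}$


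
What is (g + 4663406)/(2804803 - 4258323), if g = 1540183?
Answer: -6203589/1453520 ≈ -4.2680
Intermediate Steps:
(g + 4663406)/(2804803 - 4258323) = (1540183 + 4663406)/(2804803 - 4258323) = 6203589/(-1453520) = 6203589*(-1/1453520) = -6203589/1453520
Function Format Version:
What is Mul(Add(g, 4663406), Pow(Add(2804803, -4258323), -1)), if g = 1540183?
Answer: Rational(-6203589, 1453520) ≈ -4.2680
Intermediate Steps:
Mul(Add(g, 4663406), Pow(Add(2804803, -4258323), -1)) = Mul(Add(1540183, 4663406), Pow(Add(2804803, -4258323), -1)) = Mul(6203589, Pow(-1453520, -1)) = Mul(6203589, Rational(-1, 1453520)) = Rational(-6203589, 1453520)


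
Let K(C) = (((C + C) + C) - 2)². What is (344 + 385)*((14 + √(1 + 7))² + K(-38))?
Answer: 9958140 + 40824*√2 ≈ 1.0016e+7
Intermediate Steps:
K(C) = (-2 + 3*C)² (K(C) = ((2*C + C) - 2)² = (3*C - 2)² = (-2 + 3*C)²)
(344 + 385)*((14 + √(1 + 7))² + K(-38)) = (344 + 385)*((14 + √(1 + 7))² + (-2 + 3*(-38))²) = 729*((14 + √8)² + (-2 - 114)²) = 729*((14 + 2*√2)² + (-116)²) = 729*((14 + 2*√2)² + 13456) = 729*(13456 + (14 + 2*√2)²) = 9809424 + 729*(14 + 2*√2)²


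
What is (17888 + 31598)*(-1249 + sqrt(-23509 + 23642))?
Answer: -61808014 + 49486*sqrt(133) ≈ -6.1237e+7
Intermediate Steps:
(17888 + 31598)*(-1249 + sqrt(-23509 + 23642)) = 49486*(-1249 + sqrt(133)) = -61808014 + 49486*sqrt(133)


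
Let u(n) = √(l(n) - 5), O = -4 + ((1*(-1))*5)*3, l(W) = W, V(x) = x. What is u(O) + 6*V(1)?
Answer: 6 + 2*I*√6 ≈ 6.0 + 4.899*I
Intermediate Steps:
O = -19 (O = -4 - 1*5*3 = -4 - 5*3 = -4 - 15 = -19)
u(n) = √(-5 + n) (u(n) = √(n - 5) = √(-5 + n))
u(O) + 6*V(1) = √(-5 - 19) + 6*1 = √(-24) + 6 = 2*I*√6 + 6 = 6 + 2*I*√6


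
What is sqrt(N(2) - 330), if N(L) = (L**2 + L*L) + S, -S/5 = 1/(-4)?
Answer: I*sqrt(1283)/2 ≈ 17.909*I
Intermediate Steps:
S = 5/4 (S = -5/(-4) = -5*(-1/4) = 5/4 ≈ 1.2500)
N(L) = 5/4 + 2*L**2 (N(L) = (L**2 + L*L) + 5/4 = (L**2 + L**2) + 5/4 = 2*L**2 + 5/4 = 5/4 + 2*L**2)
sqrt(N(2) - 330) = sqrt((5/4 + 2*2**2) - 330) = sqrt((5/4 + 2*4) - 330) = sqrt((5/4 + 8) - 330) = sqrt(37/4 - 330) = sqrt(-1283/4) = I*sqrt(1283)/2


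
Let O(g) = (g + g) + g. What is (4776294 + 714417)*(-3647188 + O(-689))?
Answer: -20037004570305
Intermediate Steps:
O(g) = 3*g (O(g) = 2*g + g = 3*g)
(4776294 + 714417)*(-3647188 + O(-689)) = (4776294 + 714417)*(-3647188 + 3*(-689)) = 5490711*(-3647188 - 2067) = 5490711*(-3649255) = -20037004570305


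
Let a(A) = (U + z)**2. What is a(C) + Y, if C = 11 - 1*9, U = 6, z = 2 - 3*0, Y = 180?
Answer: 244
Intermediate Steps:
z = 2 (z = 2 + 0 = 2)
C = 2 (C = 11 - 9 = 2)
a(A) = 64 (a(A) = (6 + 2)**2 = 8**2 = 64)
a(C) + Y = 64 + 180 = 244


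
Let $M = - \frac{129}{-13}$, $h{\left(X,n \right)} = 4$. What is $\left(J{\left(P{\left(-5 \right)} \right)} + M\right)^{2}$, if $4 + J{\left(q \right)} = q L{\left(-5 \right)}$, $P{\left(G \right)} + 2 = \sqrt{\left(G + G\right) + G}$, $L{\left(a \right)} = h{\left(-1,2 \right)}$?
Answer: $\frac{\left(-27 + 52 i \sqrt{15}\right)^{2}}{169} \approx -235.69 - 64.351 i$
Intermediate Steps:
$L{\left(a \right)} = 4$
$P{\left(G \right)} = -2 + \sqrt{3} \sqrt{G}$ ($P{\left(G \right)} = -2 + \sqrt{\left(G + G\right) + G} = -2 + \sqrt{2 G + G} = -2 + \sqrt{3 G} = -2 + \sqrt{3} \sqrt{G}$)
$J{\left(q \right)} = -4 + 4 q$ ($J{\left(q \right)} = -4 + q 4 = -4 + 4 q$)
$M = \frac{129}{13}$ ($M = \left(-129\right) \left(- \frac{1}{13}\right) = \frac{129}{13} \approx 9.9231$)
$\left(J{\left(P{\left(-5 \right)} \right)} + M\right)^{2} = \left(\left(-4 + 4 \left(-2 + \sqrt{3} \sqrt{-5}\right)\right) + \frac{129}{13}\right)^{2} = \left(\left(-4 + 4 \left(-2 + \sqrt{3} i \sqrt{5}\right)\right) + \frac{129}{13}\right)^{2} = \left(\left(-4 + 4 \left(-2 + i \sqrt{15}\right)\right) + \frac{129}{13}\right)^{2} = \left(\left(-4 - \left(8 - 4 i \sqrt{15}\right)\right) + \frac{129}{13}\right)^{2} = \left(\left(-12 + 4 i \sqrt{15}\right) + \frac{129}{13}\right)^{2} = \left(- \frac{27}{13} + 4 i \sqrt{15}\right)^{2}$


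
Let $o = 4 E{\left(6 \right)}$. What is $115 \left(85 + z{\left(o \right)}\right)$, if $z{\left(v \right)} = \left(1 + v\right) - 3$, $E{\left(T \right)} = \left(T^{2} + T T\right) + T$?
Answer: $45425$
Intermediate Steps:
$E{\left(T \right)} = T + 2 T^{2}$ ($E{\left(T \right)} = \left(T^{2} + T^{2}\right) + T = 2 T^{2} + T = T + 2 T^{2}$)
$o = 312$ ($o = 4 \cdot 6 \left(1 + 2 \cdot 6\right) = 4 \cdot 6 \left(1 + 12\right) = 4 \cdot 6 \cdot 13 = 4 \cdot 78 = 312$)
$z{\left(v \right)} = -2 + v$
$115 \left(85 + z{\left(o \right)}\right) = 115 \left(85 + \left(-2 + 312\right)\right) = 115 \left(85 + 310\right) = 115 \cdot 395 = 45425$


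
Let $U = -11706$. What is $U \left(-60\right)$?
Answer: $702360$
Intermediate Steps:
$U \left(-60\right) = \left(-11706\right) \left(-60\right) = 702360$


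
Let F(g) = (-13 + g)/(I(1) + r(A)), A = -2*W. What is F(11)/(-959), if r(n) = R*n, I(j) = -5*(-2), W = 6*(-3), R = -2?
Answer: -1/29729 ≈ -3.3637e-5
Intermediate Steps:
W = -18
A = 36 (A = -2*(-18) = 36)
I(j) = 10
r(n) = -2*n
F(g) = 13/62 - g/62 (F(g) = (-13 + g)/(10 - 2*36) = (-13 + g)/(10 - 72) = (-13 + g)/(-62) = (-13 + g)*(-1/62) = 13/62 - g/62)
F(11)/(-959) = (13/62 - 1/62*11)/(-959) = (13/62 - 11/62)*(-1/959) = (1/31)*(-1/959) = -1/29729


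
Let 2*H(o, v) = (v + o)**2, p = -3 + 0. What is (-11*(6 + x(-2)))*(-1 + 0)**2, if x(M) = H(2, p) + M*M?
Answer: -231/2 ≈ -115.50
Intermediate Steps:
p = -3
H(o, v) = (o + v)**2/2 (H(o, v) = (v + o)**2/2 = (o + v)**2/2)
x(M) = 1/2 + M**2 (x(M) = (2 - 3)**2/2 + M*M = (1/2)*(-1)**2 + M**2 = (1/2)*1 + M**2 = 1/2 + M**2)
(-11*(6 + x(-2)))*(-1 + 0)**2 = (-11*(6 + (1/2 + (-2)**2)))*(-1 + 0)**2 = -11*(6 + (1/2 + 4))*(-1)**2 = -11*(6 + 9/2)*1 = -11*21/2*1 = -231/2*1 = -231/2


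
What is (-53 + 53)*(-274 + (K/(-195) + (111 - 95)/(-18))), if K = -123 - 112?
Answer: 0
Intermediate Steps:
K = -235
(-53 + 53)*(-274 + (K/(-195) + (111 - 95)/(-18))) = (-53 + 53)*(-274 + (-235/(-195) + (111 - 95)/(-18))) = 0*(-274 + (-235*(-1/195) + 16*(-1/18))) = 0*(-274 + (47/39 - 8/9)) = 0*(-274 + 37/117) = 0*(-32021/117) = 0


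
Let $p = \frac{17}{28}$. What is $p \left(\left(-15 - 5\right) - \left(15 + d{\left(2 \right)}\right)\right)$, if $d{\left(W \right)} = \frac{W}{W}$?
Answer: $- \frac{153}{7} \approx -21.857$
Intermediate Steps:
$d{\left(W \right)} = 1$
$p = \frac{17}{28}$ ($p = 17 \cdot \frac{1}{28} = \frac{17}{28} \approx 0.60714$)
$p \left(\left(-15 - 5\right) - \left(15 + d{\left(2 \right)}\right)\right) = \frac{17 \left(\left(-15 - 5\right) - 16\right)}{28} = \frac{17 \left(-20 - 16\right)}{28} = \frac{17}{28} \left(-36\right) = - \frac{153}{7}$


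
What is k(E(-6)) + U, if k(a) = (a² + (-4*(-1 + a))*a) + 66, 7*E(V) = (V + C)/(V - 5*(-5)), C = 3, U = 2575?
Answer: 46715026/17689 ≈ 2640.9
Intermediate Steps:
E(V) = (3 + V)/(7*(25 + V)) (E(V) = ((V + 3)/(V - 5*(-5)))/7 = ((3 + V)/(V + 25))/7 = ((3 + V)/(25 + V))/7 = (3 + V)/(7*(25 + V)))
k(a) = 66 + a² + a*(4 - 4*a) (k(a) = (a² + (4 - 4*a)*a) + 66 = (a² + a*(4 - 4*a)) + 66 = 66 + a² + a*(4 - 4*a))
k(E(-6)) + U = (66 - 3*(3 - 6)²/(49*(25 - 6)²) + 4*((3 - 6)/(7*(25 - 6)))) + 2575 = (66 - 3*((⅐)*(-3)/19)² + 4*((⅐)*(-3)/19)) + 2575 = (66 - 3*((⅐)*(1/19)*(-3))² + 4*((⅐)*(1/19)*(-3))) + 2575 = (66 - 3*(-3/133)² + 4*(-3/133)) + 2575 = (66 - 3*9/17689 - 12/133) + 2575 = (66 - 27/17689 - 12/133) + 2575 = 1165851/17689 + 2575 = 46715026/17689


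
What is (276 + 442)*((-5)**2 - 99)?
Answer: -53132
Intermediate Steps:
(276 + 442)*((-5)**2 - 99) = 718*(25 - 99) = 718*(-74) = -53132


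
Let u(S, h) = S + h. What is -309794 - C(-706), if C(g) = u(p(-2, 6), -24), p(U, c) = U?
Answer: -309768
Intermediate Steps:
C(g) = -26 (C(g) = -2 - 24 = -26)
-309794 - C(-706) = -309794 - 1*(-26) = -309794 + 26 = -309768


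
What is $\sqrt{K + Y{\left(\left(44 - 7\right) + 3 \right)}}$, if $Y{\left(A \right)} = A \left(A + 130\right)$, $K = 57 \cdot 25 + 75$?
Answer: $10 \sqrt{83} \approx 91.104$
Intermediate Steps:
$K = 1500$ ($K = 1425 + 75 = 1500$)
$Y{\left(A \right)} = A \left(130 + A\right)$
$\sqrt{K + Y{\left(\left(44 - 7\right) + 3 \right)}} = \sqrt{1500 + \left(\left(44 - 7\right) + 3\right) \left(130 + \left(\left(44 - 7\right) + 3\right)\right)} = \sqrt{1500 + \left(37 + 3\right) \left(130 + \left(37 + 3\right)\right)} = \sqrt{1500 + 40 \left(130 + 40\right)} = \sqrt{1500 + 40 \cdot 170} = \sqrt{1500 + 6800} = \sqrt{8300} = 10 \sqrt{83}$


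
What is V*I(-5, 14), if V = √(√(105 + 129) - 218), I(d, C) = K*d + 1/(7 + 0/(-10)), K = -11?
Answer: 386*√(-218 + 3*√26)/7 ≈ 785.09*I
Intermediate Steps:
I(d, C) = ⅐ - 11*d (I(d, C) = -11*d + 1/(7 + 0/(-10)) = -11*d + 1/(7 + 0*(-⅒)) = -11*d + 1/(7 + 0) = -11*d + 1/7 = -11*d + ⅐ = ⅐ - 11*d)
V = √(-218 + 3*√26) (V = √(√234 - 218) = √(3*√26 - 218) = √(-218 + 3*√26) ≈ 14.237*I)
V*I(-5, 14) = √(-218 + 3*√26)*(⅐ - 11*(-5)) = √(-218 + 3*√26)*(⅐ + 55) = √(-218 + 3*√26)*(386/7) = 386*√(-218 + 3*√26)/7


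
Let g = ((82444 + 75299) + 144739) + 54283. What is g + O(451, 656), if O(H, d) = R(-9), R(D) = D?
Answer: 356756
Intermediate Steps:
O(H, d) = -9
g = 356765 (g = (157743 + 144739) + 54283 = 302482 + 54283 = 356765)
g + O(451, 656) = 356765 - 9 = 356756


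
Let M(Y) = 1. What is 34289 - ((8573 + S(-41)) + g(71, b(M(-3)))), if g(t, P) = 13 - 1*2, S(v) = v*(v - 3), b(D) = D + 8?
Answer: 23901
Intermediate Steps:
b(D) = 8 + D
S(v) = v*(-3 + v)
g(t, P) = 11 (g(t, P) = 13 - 2 = 11)
34289 - ((8573 + S(-41)) + g(71, b(M(-3)))) = 34289 - ((8573 - 41*(-3 - 41)) + 11) = 34289 - ((8573 - 41*(-44)) + 11) = 34289 - ((8573 + 1804) + 11) = 34289 - (10377 + 11) = 34289 - 1*10388 = 34289 - 10388 = 23901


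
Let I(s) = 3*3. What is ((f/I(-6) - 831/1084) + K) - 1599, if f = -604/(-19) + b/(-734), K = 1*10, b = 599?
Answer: -11990606421/7558732 ≈ -1586.3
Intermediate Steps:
I(s) = 9
K = 10
f = 431955/13946 (f = -604/(-19) + 599/(-734) = -604*(-1/19) + 599*(-1/734) = 604/19 - 599/734 = 431955/13946 ≈ 30.973)
((f/I(-6) - 831/1084) + K) - 1599 = (((431955/13946)/9 - 831/1084) + 10) - 1599 = (((431955/13946)*(⅑) - 831*1/1084) + 10) - 1599 = ((47995/13946 - 831/1084) + 10) - 1599 = (20218727/7558732 + 10) - 1599 = 95806047/7558732 - 1599 = -11990606421/7558732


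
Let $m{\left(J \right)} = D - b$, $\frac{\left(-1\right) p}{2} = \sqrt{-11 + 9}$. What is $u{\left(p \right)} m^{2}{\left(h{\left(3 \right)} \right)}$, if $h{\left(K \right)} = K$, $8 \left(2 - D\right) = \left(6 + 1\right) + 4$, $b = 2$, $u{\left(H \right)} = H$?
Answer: $- \frac{121 i \sqrt{2}}{32} \approx - 5.3475 i$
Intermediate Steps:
$p = - 2 i \sqrt{2}$ ($p = - 2 \sqrt{-11 + 9} = - 2 \sqrt{-2} = - 2 i \sqrt{2} \approx - 2.8284 i$)
$D = \frac{5}{8}$ ($D = 2 - \frac{\left(6 + 1\right) + 4}{8} = 2 - \frac{7 + 4}{8} = 2 - \frac{11}{8} = \frac{5}{8} \approx 0.625$)
$m{\left(J \right)} = - \frac{11}{8}$ ($m{\left(J \right)} = \frac{5}{8} - 2 = - \frac{11}{8}$)
$u{\left(p \right)} m^{2}{\left(h{\left(3 \right)} \right)} = - 2 i \sqrt{2} \left(- \frac{11}{8}\right)^{2} = - 2 i \sqrt{2} \cdot \frac{121}{64} = - \frac{121 i \sqrt{2}}{32}$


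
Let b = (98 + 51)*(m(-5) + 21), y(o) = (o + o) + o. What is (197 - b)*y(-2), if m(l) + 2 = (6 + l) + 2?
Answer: 18486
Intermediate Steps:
m(l) = 6 + l (m(l) = -2 + ((6 + l) + 2) = -2 + (8 + l) = 6 + l)
y(o) = 3*o (y(o) = 2*o + o = 3*o)
b = 3278 (b = (98 + 51)*((6 - 5) + 21) = 149*(1 + 21) = 149*22 = 3278)
(197 - b)*y(-2) = (197 - 1*3278)*(3*(-2)) = (197 - 3278)*(-6) = -3081*(-6) = 18486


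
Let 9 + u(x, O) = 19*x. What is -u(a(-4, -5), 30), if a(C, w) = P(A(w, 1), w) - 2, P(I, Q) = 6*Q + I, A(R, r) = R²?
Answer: 142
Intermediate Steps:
P(I, Q) = I + 6*Q
a(C, w) = -2 + w² + 6*w (a(C, w) = (w² + 6*w) - 2 = -2 + w² + 6*w)
u(x, O) = -9 + 19*x
-u(a(-4, -5), 30) = -(-9 + 19*(-2 + (-5)² + 6*(-5))) = -(-9 + 19*(-2 + 25 - 30)) = -(-9 + 19*(-7)) = -(-9 - 133) = -1*(-142) = 142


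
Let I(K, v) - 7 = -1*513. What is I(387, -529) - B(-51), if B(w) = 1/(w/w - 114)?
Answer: -57177/113 ≈ -505.99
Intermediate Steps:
I(K, v) = -506 (I(K, v) = 7 - 1*513 = 7 - 513 = -506)
B(w) = -1/113 (B(w) = 1/(1 - 114) = 1/(-113) = -1/113)
I(387, -529) - B(-51) = -506 - 1*(-1/113) = -506 + 1/113 = -57177/113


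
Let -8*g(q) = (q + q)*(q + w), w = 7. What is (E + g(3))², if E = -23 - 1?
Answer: 3969/4 ≈ 992.25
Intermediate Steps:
g(q) = -q*(7 + q)/4 (g(q) = -(q + q)*(q + 7)/8 = -2*q*(7 + q)/8 = -q*(7 + q)/4)
E = -24
(E + g(3))² = (-24 - ¼*3*(7 + 3))² = (-24 - ¼*3*10)² = (-24 - 15/2)² = (-63/2)² = 3969/4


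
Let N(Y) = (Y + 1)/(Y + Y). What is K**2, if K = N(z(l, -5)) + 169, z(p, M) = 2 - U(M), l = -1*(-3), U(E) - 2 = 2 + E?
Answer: 259081/9 ≈ 28787.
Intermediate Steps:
U(E) = 4 + E (U(E) = 2 + (2 + E) = 4 + E)
l = 3
z(p, M) = -2 - M (z(p, M) = 2 - (4 + M) = 2 + (-4 - M) = -2 - M)
N(Y) = (1 + Y)/(2*Y) (N(Y) = (1 + Y)/((2*Y)) = (1 + Y)*(1/(2*Y)) = (1 + Y)/(2*Y))
K = 509/3 (K = (1 + (-2 - 1*(-5)))/(2*(-2 - 1*(-5))) + 169 = (1 + (-2 + 5))/(2*(-2 + 5)) + 169 = (1/2)*(1 + 3)/3 + 169 = (1/2)*(1/3)*4 + 169 = 2/3 + 169 = 509/3 ≈ 169.67)
K**2 = (509/3)**2 = 259081/9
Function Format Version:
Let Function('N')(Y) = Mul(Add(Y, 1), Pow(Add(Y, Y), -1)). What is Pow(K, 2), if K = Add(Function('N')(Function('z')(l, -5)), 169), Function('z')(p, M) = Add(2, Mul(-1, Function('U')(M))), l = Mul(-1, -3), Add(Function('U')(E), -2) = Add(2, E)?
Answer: Rational(259081, 9) ≈ 28787.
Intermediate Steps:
Function('U')(E) = Add(4, E) (Function('U')(E) = Add(2, Add(2, E)) = Add(4, E))
l = 3
Function('z')(p, M) = Add(-2, Mul(-1, M)) (Function('z')(p, M) = Add(2, Mul(-1, Add(4, M))) = Add(2, Add(-4, Mul(-1, M))) = Add(-2, Mul(-1, M)))
Function('N')(Y) = Mul(Rational(1, 2), Pow(Y, -1), Add(1, Y)) (Function('N')(Y) = Mul(Add(1, Y), Pow(Mul(2, Y), -1)) = Mul(Add(1, Y), Mul(Rational(1, 2), Pow(Y, -1))) = Mul(Rational(1, 2), Pow(Y, -1), Add(1, Y)))
K = Rational(509, 3) (K = Add(Mul(Rational(1, 2), Pow(Add(-2, Mul(-1, -5)), -1), Add(1, Add(-2, Mul(-1, -5)))), 169) = Add(Mul(Rational(1, 2), Pow(Add(-2, 5), -1), Add(1, Add(-2, 5))), 169) = Add(Mul(Rational(1, 2), Pow(3, -1), Add(1, 3)), 169) = Add(Mul(Rational(1, 2), Rational(1, 3), 4), 169) = Add(Rational(2, 3), 169) = Rational(509, 3) ≈ 169.67)
Pow(K, 2) = Pow(Rational(509, 3), 2) = Rational(259081, 9)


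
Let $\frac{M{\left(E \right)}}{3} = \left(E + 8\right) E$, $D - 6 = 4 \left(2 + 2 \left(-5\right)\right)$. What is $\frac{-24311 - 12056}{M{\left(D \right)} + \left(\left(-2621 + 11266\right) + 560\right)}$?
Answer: $- \frac{36367}{10609} \approx -3.4279$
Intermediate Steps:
$D = -26$ ($D = 6 + 4 \left(2 + 2 \left(-5\right)\right) = 6 + 4 \left(2 - 10\right) = 6 + 4 \left(-8\right) = 6 - 32 = -26$)
$M{\left(E \right)} = 3 E \left(8 + E\right)$ ($M{\left(E \right)} = 3 \left(E + 8\right) E = 3 \left(8 + E\right) E = 3 E \left(8 + E\right)$)
$\frac{-24311 - 12056}{M{\left(D \right)} + \left(\left(-2621 + 11266\right) + 560\right)} = \frac{-24311 - 12056}{3 \left(-26\right) \left(8 - 26\right) + \left(\left(-2621 + 11266\right) + 560\right)} = - \frac{36367}{3 \left(-26\right) \left(-18\right) + \left(8645 + 560\right)} = - \frac{36367}{1404 + 9205} = - \frac{36367}{10609}$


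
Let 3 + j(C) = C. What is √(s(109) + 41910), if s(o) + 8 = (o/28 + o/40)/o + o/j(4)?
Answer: √823416790/140 ≈ 204.97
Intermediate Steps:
j(C) = -3 + C
s(o) = -2223/280 + o (s(o) = -8 + ((o/28 + o/40)/o + o/(-3 + 4)) = -8 + ((o*(1/28) + o*(1/40))/o + o/1) = -8 + ((o/28 + o/40)/o + o*1) = -8 + ((17*o/280)/o + o) = -8 + (17/280 + o) = -2223/280 + o)
√(s(109) + 41910) = √((-2223/280 + 109) + 41910) = √(28297/280 + 41910) = √(11763097/280) = √823416790/140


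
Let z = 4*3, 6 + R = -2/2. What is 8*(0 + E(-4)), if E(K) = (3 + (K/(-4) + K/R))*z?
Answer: 3072/7 ≈ 438.86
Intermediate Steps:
R = -7 (R = -6 - 2/2 = -6 - 2*½ = -6 - 1 = -7)
z = 12
E(K) = 36 - 33*K/7 (E(K) = (3 + (K/(-4) + K/(-7)))*12 = (3 + (K*(-¼) + K*(-⅐)))*12 = (3 + (-K/4 - K/7))*12 = (3 - 11*K/28)*12 = 36 - 33*K/7)
8*(0 + E(-4)) = 8*(0 + (36 - 33/7*(-4))) = 8*(0 + (36 + 132/7)) = 8*(0 + 384/7) = 8*(384/7) = 3072/7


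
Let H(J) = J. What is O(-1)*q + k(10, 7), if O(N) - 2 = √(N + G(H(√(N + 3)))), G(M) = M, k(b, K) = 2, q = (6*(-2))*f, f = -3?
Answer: 74 + 36*√(-1 + √2) ≈ 97.169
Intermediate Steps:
q = 36 (q = (6*(-2))*(-3) = -12*(-3) = 36)
O(N) = 2 + √(N + √(3 + N)) (O(N) = 2 + √(N + √(N + 3)) = 2 + √(N + √(3 + N)))
O(-1)*q + k(10, 7) = (2 + √(-1 + √(3 - 1)))*36 + 2 = (2 + √(-1 + √2))*36 + 2 = (72 + 36*√(-1 + √2)) + 2 = 74 + 36*√(-1 + √2)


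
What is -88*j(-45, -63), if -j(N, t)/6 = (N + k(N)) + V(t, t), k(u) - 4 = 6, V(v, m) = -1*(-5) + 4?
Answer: -13728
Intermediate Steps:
V(v, m) = 9 (V(v, m) = 5 + 4 = 9)
k(u) = 10 (k(u) = 4 + 6 = 10)
j(N, t) = -114 - 6*N (j(N, t) = -6*((N + 10) + 9) = -6*((10 + N) + 9) = -6*(19 + N) = -114 - 6*N)
-88*j(-45, -63) = -88*(-114 - 6*(-45)) = -88*(-114 + 270) = -88*156 = -13728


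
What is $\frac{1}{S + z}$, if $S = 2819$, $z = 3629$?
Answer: $\frac{1}{6448} \approx 0.00015509$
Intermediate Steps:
$\frac{1}{S + z} = \frac{1}{2819 + 3629} = \frac{1}{6448}$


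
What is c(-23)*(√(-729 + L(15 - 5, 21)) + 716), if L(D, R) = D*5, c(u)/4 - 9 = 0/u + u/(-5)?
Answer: 194752/5 + 272*I*√679/5 ≈ 38950.0 + 1417.5*I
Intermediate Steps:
c(u) = 36 - 4*u/5 (c(u) = 36 + 4*(0/u + u/(-5)) = 36 + 4*(0 + u*(-⅕)) = 36 + 4*(0 - u/5) = 36 + 4*(-u/5) = 36 - 4*u/5)
L(D, R) = 5*D
c(-23)*(√(-729 + L(15 - 5, 21)) + 716) = (36 - ⅘*(-23))*(√(-729 + 5*(15 - 5)) + 716) = (36 + 92/5)*(√(-729 + 5*10) + 716) = 272*(√(-729 + 50) + 716)/5 = 272*(√(-679) + 716)/5 = 272*(I*√679 + 716)/5 = 272*(716 + I*√679)/5 = 194752/5 + 272*I*√679/5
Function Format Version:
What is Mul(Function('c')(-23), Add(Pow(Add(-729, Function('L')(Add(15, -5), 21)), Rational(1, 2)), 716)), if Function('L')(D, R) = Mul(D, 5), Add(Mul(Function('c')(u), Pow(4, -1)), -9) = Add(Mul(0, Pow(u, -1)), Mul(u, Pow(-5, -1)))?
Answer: Add(Rational(194752, 5), Mul(Rational(272, 5), I, Pow(679, Rational(1, 2)))) ≈ Add(38950., Mul(1417.5, I))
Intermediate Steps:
Function('c')(u) = Add(36, Mul(Rational(-4, 5), u)) (Function('c')(u) = Add(36, Mul(4, Add(Mul(0, Pow(u, -1)), Mul(u, Pow(-5, -1))))) = Add(36, Mul(4, Add(0, Mul(u, Rational(-1, 5))))) = Add(36, Mul(4, Add(0, Mul(Rational(-1, 5), u)))) = Add(36, Mul(4, Mul(Rational(-1, 5), u))) = Add(36, Mul(Rational(-4, 5), u)))
Function('L')(D, R) = Mul(5, D)
Mul(Function('c')(-23), Add(Pow(Add(-729, Function('L')(Add(15, -5), 21)), Rational(1, 2)), 716)) = Mul(Add(36, Mul(Rational(-4, 5), -23)), Add(Pow(Add(-729, Mul(5, Add(15, -5))), Rational(1, 2)), 716)) = Mul(Add(36, Rational(92, 5)), Add(Pow(Add(-729, Mul(5, 10)), Rational(1, 2)), 716)) = Mul(Rational(272, 5), Add(Pow(Add(-729, 50), Rational(1, 2)), 716)) = Mul(Rational(272, 5), Add(Pow(-679, Rational(1, 2)), 716)) = Mul(Rational(272, 5), Add(Mul(I, Pow(679, Rational(1, 2))), 716)) = Mul(Rational(272, 5), Add(716, Mul(I, Pow(679, Rational(1, 2))))) = Add(Rational(194752, 5), Mul(Rational(272, 5), I, Pow(679, Rational(1, 2))))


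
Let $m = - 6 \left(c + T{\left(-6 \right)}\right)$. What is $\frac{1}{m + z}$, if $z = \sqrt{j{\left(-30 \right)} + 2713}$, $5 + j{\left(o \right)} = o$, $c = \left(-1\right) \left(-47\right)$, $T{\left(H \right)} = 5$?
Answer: $- \frac{12}{3641} - \frac{\sqrt{2678}}{94666} \approx -0.0038425$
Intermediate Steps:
$c = 47$
$j{\left(o \right)} = -5 + o$
$z = \sqrt{2678}$ ($z = \sqrt{\left(-5 - 30\right) + 2713} = \sqrt{-35 + 2713} = \sqrt{2678} \approx 51.749$)
$m = -312$ ($m = - 6 \left(47 + 5\right) = \left(-6\right) 52 = -312$)
$\frac{1}{m + z} = \frac{1}{-312 + \sqrt{2678}}$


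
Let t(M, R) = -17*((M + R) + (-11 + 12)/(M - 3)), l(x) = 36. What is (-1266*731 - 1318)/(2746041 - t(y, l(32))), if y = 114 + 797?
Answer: -841501712/2508023137 ≈ -0.33552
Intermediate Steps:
y = 911
t(M, R) = -17*M - 17*R - 17/(-3 + M) (t(M, R) = -17*((M + R) + 1/(-3 + M)) = -17*(M + R + 1/(-3 + M)) = -17*M - 17*R - 17/(-3 + M))
(-1266*731 - 1318)/(2746041 - t(y, l(32))) = (-1266*731 - 1318)/(2746041 - 17*(-1 - 1*911**2 + 3*911 + 3*36 - 1*911*36)/(-3 + 911)) = (-925446 - 1318)/(2746041 - 17*(-1 - 1*829921 + 2733 + 108 - 32796)/908) = -926764/(2746041 - 17*(-1 - 829921 + 2733 + 108 - 32796)/908) = -926764/(2746041 - 17*(-859877)/908) = -926764/(2746041 - 1*(-14617909/908)) = -926764/(2746041 + 14617909/908) = -926764/2508023137/908 = -926764*908/2508023137 = -841501712/2508023137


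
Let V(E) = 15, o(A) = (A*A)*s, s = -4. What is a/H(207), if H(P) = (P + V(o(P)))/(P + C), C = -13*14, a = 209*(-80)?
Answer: -209000/111 ≈ -1882.9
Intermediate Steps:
o(A) = -4*A**2 (o(A) = (A*A)*(-4) = A**2*(-4) = -4*A**2)
a = -16720
C = -182
H(P) = (15 + P)/(-182 + P) (H(P) = (P + 15)/(P - 182) = (15 + P)/(-182 + P))
a/H(207) = -16720*(-182 + 207)/(15 + 207) = -16720/(222/25) = -16720/((1/25)*222) = -16720/222/25 = -16720*25/222 = -209000/111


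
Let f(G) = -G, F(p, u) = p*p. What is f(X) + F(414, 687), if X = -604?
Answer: 172000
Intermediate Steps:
F(p, u) = p²
f(X) + F(414, 687) = -1*(-604) + 414² = 604 + 171396 = 172000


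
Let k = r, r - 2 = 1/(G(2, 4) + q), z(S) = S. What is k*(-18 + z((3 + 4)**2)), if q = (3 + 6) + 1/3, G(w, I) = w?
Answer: 2201/34 ≈ 64.735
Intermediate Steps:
q = 28/3 (q = 9 + 1/3 = 28/3 ≈ 9.3333)
r = 71/34 (r = 2 + 1/(2 + 28/3) = 2 + 1/(34/3) = 2 + 3/34 = 71/34 ≈ 2.0882)
k = 71/34 ≈ 2.0882
k*(-18 + z((3 + 4)**2)) = 71*(-18 + (3 + 4)**2)/34 = 71*(-18 + 7**2)/34 = 71*(-18 + 49)/34 = (71/34)*31 = 2201/34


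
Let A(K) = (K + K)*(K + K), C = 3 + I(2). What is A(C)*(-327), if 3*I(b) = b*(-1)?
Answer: -21364/3 ≈ -7121.3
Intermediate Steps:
I(b) = -b/3 (I(b) = (b*(-1))/3 = (-b)/3 = -b/3)
C = 7/3 (C = 3 - ⅓*2 = 3 - ⅔ = 7/3 ≈ 2.3333)
A(K) = 4*K² (A(K) = (2*K)*(2*K) = 4*K²)
A(C)*(-327) = (4*(7/3)²)*(-327) = (4*(49/9))*(-327) = (196/9)*(-327) = -21364/3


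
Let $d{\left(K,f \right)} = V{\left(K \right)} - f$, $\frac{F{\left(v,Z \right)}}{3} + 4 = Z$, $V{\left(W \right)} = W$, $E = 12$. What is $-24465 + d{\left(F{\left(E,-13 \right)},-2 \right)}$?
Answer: $-24514$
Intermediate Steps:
$F{\left(v,Z \right)} = -12 + 3 Z$
$d{\left(K,f \right)} = K - f$
$-24465 + d{\left(F{\left(E,-13 \right)},-2 \right)} = -24465 + \left(\left(-12 + 3 \left(-13\right)\right) - -2\right) = -24465 + \left(\left(-12 - 39\right) + 2\right) = -24465 + \left(-51 + 2\right) = -24465 - 49 = -24514$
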